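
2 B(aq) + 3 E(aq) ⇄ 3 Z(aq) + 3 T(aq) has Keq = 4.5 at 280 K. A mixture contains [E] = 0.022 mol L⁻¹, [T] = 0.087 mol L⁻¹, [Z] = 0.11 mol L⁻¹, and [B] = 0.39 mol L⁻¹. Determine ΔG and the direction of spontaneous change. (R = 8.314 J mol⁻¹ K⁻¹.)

Q = [Z]³·[T]³ / ([B]²·[E]³) = (0.11)³·(0.087)³ / ((0.39)²·(0.022)³) = 0.541
ΔG = RT ln(Q/Keq) = (8.314 J mol⁻¹ K⁻¹)(280 K) × ln(0.541/4.5)
   = (2.328 kJ/mol)(-2.118) = -4.93 kJ/mol
ΔG < 0, so the forward reaction is spontaneous (proceeds forward).

ΔG = -4.93 kJ/mol; the forward reaction is spontaneous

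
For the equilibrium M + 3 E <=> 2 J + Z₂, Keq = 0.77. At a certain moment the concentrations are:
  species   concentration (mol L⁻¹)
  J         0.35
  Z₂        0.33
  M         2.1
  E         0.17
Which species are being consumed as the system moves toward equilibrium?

J, Z₂ (products)

Q = [J]²·[Z₂] / ([M]·[E]³) = (0.35)²·(0.33) / ((2.1)·(0.17)³) = 3.9
Q = 3.9 > Keq = 0.77: net reverse reaction.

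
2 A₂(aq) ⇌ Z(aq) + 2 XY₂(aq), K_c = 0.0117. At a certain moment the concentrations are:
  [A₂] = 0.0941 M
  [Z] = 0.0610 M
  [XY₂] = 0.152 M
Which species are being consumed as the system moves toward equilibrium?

Q_c = [Z]·[XY₂]² / [A₂]² = (0.0610)·(0.152)² / (0.0941)² = 0.159
Q_c = 0.159 > K_c = 0.0117: net reverse reaction.

Z, XY₂ (products)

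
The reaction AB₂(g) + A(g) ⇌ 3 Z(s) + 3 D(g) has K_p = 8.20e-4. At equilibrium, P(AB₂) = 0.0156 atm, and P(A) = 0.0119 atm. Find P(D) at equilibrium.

(Z is a pure solid — omitted from K_p.)
At equilibrium, K_p = P(D)³ / (P(AB₂)·P(A)) = 8.20e-4.
(P(D))³ / ((0.0156)·(0.0119)) = 8.20e-4
P(D)³ = 1.52e-7 ⇒ P(D) = 0.00534 atm

P(D) = 0.00534 atm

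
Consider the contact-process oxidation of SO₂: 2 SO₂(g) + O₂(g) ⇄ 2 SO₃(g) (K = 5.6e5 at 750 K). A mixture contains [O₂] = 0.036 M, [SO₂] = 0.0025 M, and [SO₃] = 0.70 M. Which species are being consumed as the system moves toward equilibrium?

SO₃ (products)

Q = [SO₃]² / ([SO₂]²·[O₂]) = (0.70)² / ((0.0025)²·(0.036)) = 2.2e6
Q = 2.2e6 > K = 5.6e5: net reverse reaction.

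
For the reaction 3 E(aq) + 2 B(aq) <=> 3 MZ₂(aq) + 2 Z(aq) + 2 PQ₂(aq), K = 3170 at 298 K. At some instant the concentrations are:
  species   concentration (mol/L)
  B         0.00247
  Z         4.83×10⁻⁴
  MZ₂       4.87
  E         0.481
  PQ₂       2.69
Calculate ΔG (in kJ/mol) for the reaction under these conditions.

Q = [MZ₂]³·[Z]²·[PQ₂]² / ([E]³·[B]²) = (4.87)³·(4.83×10⁻⁴)²·(2.69)² / ((0.481)³·(0.00247)²) = 287
ΔG = RT ln(Q/K) = (8.314 J mol⁻¹ K⁻¹)(298 K) × ln(287/3170)
   = (2.478 kJ/mol)(-2.402) = -5.95 kJ/mol
ΔG < 0, so the forward reaction is spontaneous (proceeds forward).

ΔG = -5.95 kJ/mol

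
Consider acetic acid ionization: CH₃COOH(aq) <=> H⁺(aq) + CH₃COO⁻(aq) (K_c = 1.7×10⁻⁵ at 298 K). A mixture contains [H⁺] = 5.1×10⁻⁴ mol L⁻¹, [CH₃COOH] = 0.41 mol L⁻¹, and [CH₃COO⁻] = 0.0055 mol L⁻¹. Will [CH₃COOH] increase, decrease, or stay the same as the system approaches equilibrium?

Q_c = [H⁺]·[CH₃COO⁻] / [CH₃COOH] = (5.1×10⁻⁴)·(0.0055) / (0.41) = 6.8×10⁻⁶
Q_c = 6.8×10⁻⁶ < K_c = 1.7×10⁻⁵: net forward reaction.
CH₃COOH is a reactant, so it decreases.

decrease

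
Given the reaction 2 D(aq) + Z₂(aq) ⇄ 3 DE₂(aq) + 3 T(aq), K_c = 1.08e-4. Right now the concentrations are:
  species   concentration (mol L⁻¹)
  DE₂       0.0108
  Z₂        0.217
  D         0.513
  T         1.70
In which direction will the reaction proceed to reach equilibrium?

Q_c = [DE₂]³·[T]³ / ([D]²·[Z₂]) = (0.0108)³·(1.70)³ / ((0.513)²·(0.217)) = 1.08e-4
Q_c = 1.08e-4 = K_c, so the system is already at equilibrium.

neither direction; the system is at equilibrium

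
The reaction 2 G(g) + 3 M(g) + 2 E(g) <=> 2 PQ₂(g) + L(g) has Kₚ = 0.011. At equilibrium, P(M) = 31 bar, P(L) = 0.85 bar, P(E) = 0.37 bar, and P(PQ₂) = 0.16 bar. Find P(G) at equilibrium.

At equilibrium, Kₚ = P(PQ₂)²·P(L) / (P(G)²·P(M)³·P(E)²) = 0.011.
(0.16)²·(0.85) / ((P(G))²·(31)³·(0.37)²) = 0.011
P(G)² = 4.85×10⁻⁴ ⇒ P(G) = 0.022 bar

P(G) = 0.022 bar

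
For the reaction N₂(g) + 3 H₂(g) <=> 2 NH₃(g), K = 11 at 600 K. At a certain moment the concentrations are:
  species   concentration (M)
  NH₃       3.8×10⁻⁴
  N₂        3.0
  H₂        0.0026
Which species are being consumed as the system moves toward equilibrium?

Q = [NH₃]² / ([N₂]·[H₂]³) = (3.8×10⁻⁴)² / ((3.0)·(0.0026)³) = 2.7
Q = 2.7 < K = 11: net forward reaction.

N₂, H₂ (reactants)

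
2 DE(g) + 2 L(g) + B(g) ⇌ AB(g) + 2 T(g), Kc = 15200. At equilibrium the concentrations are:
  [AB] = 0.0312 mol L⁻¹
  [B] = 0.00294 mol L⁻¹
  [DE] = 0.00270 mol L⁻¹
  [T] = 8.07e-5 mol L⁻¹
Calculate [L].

At equilibrium, Kc = [AB]·[T]² / ([DE]²·[L]²·[B]) = 15200.
(0.0312)·(8.07e-5)² / ((0.00270)²·([L])²·(0.00294)) = 15200
[L]² = 6.24e-7 ⇒ [L] = 7.90e-4 mol L⁻¹

[L] = 7.90e-4 mol L⁻¹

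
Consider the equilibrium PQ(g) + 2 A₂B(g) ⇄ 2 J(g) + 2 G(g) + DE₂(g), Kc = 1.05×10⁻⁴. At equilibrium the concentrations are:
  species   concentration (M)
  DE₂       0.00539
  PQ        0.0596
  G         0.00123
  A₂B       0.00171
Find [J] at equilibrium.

At equilibrium, Kc = [J]²·[G]²·[DE₂] / ([PQ]·[A₂B]²) = 1.05×10⁻⁴.
([J])²·(0.00123)²·(0.00539) / ((0.0596)·(0.00171)²) = 1.05×10⁻⁴
[J]² = 0.00224 ⇒ [J] = 0.0474 M

[J] = 0.0474 M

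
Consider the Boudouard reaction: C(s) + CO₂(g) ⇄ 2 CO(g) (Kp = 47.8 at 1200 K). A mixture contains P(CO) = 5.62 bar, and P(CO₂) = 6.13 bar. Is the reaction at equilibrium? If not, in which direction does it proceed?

toward products

(C is a pure solid — omitted from Qp.)
Qp = P(CO)² / P(CO₂) = (5.62)² / (6.13) = 5.15
Qp = 5.15 < Kp = 47.8, so the forward reaction proceeds.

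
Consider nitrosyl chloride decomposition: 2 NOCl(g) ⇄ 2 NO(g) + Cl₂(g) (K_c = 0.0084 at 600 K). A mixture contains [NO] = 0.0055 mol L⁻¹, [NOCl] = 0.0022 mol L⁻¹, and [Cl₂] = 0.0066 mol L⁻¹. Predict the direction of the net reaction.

Q_c = [NO]²·[Cl₂] / [NOCl]² = (0.0055)²·(0.0066) / (0.0022)² = 0.041
Q_c = 0.041 > K_c = 0.0084, so the reverse reaction proceeds.

to the left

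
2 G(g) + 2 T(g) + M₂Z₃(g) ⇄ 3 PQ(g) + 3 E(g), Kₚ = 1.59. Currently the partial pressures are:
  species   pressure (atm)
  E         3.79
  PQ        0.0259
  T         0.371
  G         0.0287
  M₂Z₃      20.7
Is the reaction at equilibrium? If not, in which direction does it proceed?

Qₚ = P(PQ)³·P(E)³ / (P(G)²·P(T)²·P(M₂Z₃)) = (0.0259)³·(3.79)³ / ((0.0287)²·(0.371)²·(20.7)) = 0.403
Qₚ = 0.403 < Kₚ = 1.59, so the forward reaction proceeds.

in the forward direction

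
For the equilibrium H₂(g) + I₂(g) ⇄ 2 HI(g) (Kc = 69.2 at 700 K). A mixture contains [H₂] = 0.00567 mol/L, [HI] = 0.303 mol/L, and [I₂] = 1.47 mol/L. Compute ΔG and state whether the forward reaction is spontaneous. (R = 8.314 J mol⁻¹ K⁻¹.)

ΔG = -10.7 kJ/mol; the forward reaction is spontaneous

Qc = [HI]² / ([H₂]·[I₂]) = (0.303)² / ((0.00567)·(1.47)) = 11.0
ΔG = RT ln(Qc/Kc) = (8.314 J mol⁻¹ K⁻¹)(700 K) × ln(11.0/69.2)
   = (5.820 kJ/mol)(-1.839) = -10.7 kJ/mol
ΔG < 0, so the forward reaction is spontaneous (proceeds forward).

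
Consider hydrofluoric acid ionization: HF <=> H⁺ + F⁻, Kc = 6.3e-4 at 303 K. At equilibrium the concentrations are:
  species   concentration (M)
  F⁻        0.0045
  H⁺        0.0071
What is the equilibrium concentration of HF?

[HF] = 0.051 M

At equilibrium, Kc = [H⁺]·[F⁻] / [HF] = 6.3e-4.
(0.0071)·(0.0045) / ([HF]) = 6.3e-4
[HF] = 0.0507 = 0.051 M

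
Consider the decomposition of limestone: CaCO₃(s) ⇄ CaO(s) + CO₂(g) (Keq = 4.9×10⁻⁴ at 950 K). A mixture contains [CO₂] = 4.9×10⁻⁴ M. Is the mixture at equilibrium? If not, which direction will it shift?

(CaCO₃, CaO are pure solids — omitted from Q.)
Q = [CO₂] = 4.9×10⁻⁴
Q = 4.9×10⁻⁴ = Keq; the system is at equilibrium.

yes, at equilibrium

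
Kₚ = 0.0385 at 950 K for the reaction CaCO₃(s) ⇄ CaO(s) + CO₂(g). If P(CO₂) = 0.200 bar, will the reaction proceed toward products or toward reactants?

(CaCO₃, CaO are pure solids — omitted from Qₚ.)
Qₚ = P(CO₂) = 0.200
Qₚ = 0.200 > Kₚ = 0.0385, so the reverse reaction proceeds.

in the reverse direction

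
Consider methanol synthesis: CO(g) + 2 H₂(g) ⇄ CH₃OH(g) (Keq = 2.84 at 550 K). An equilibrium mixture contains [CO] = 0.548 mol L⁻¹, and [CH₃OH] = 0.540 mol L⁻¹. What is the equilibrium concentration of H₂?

[H₂] = 0.589 mol L⁻¹

At equilibrium, Keq = [CH₃OH] / ([CO]·[H₂]²) = 2.84.
(0.540) / ((0.548)·([H₂])²) = 2.84
[H₂]² = 0.347 ⇒ [H₂] = 0.589 mol L⁻¹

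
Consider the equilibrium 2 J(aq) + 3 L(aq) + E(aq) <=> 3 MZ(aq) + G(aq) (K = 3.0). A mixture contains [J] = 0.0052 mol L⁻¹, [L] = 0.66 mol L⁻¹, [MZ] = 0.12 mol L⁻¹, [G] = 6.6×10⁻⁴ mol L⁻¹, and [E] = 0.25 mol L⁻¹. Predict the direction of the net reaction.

to the right

Q = [MZ]³·[G] / ([J]²·[L]³·[E]) = (0.12)³·(6.6×10⁻⁴) / ((0.0052)²·(0.66)³·(0.25)) = 0.59
Q = 0.59 < K = 3.0, so the forward reaction proceeds.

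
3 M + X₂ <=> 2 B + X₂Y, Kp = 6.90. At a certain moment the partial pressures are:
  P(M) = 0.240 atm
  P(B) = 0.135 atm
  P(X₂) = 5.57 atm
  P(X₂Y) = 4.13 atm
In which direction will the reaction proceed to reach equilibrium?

Qp = P(B)²·P(X₂Y) / (P(M)³·P(X₂)) = (0.135)²·(4.13) / ((0.240)³·(5.57)) = 0.978
Qp = 0.978 < Kp = 6.90, so the forward reaction proceeds.

forward (toward products)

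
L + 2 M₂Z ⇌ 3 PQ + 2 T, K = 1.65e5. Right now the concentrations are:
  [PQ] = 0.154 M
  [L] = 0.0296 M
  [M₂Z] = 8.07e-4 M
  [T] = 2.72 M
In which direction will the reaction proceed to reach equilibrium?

Q = [PQ]³·[T]² / ([L]·[M₂Z]²) = (0.154)³·(2.72)² / ((0.0296)·(8.07e-4)²) = 1.40e6
Q = 1.40e6 > K = 1.65e5, so the reverse reaction proceeds.

to the left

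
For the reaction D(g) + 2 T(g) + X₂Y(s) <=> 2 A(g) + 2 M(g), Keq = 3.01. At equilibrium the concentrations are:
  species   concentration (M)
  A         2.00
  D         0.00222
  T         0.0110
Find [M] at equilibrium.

[M] = 4.50e-4 M

(X₂Y is a pure solid — omitted from Keq.)
At equilibrium, Keq = [A]²·[M]² / ([D]·[T]²) = 3.01.
(2.00)²·([M])² / ((0.00222)·(0.0110)²) = 3.01
[M]² = 2.02e-7 ⇒ [M] = 4.50e-4 M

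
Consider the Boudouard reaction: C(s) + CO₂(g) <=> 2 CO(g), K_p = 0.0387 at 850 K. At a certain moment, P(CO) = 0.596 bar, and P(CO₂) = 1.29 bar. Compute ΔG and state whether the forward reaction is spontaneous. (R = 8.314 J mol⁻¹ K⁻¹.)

ΔG = 13.9 kJ/mol; the forward reaction is non-spontaneous

(C is a pure solid — omitted from Q_p.)
Q_p = P(CO)² / P(CO₂) = (0.596)² / (1.29) = 0.275
ΔG = RT ln(Q_p/K_p) = (8.314 J mol⁻¹ K⁻¹)(850 K) × ln(0.275/0.0387)
   = (7.067 kJ/mol)(1.961) = 13.9 kJ/mol
ΔG > 0, so the forward reaction is non-spontaneous (proceeds in reverse).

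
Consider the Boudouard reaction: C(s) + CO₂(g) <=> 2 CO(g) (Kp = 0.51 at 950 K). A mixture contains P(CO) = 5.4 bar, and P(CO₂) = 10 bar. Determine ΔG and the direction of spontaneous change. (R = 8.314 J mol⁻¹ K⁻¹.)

ΔG = 13.8 kJ/mol; the forward reaction is non-spontaneous

(C is a pure solid — omitted from Qp.)
Qp = P(CO)² / P(CO₂) = (5.4)² / (10) = 2.92
ΔG = RT ln(Qp/Kp) = (8.314 J mol⁻¹ K⁻¹)(950 K) × ln(2.92/0.51)
   = (7.898 kJ/mol)(1.745) = 13.8 kJ/mol
ΔG > 0, so the forward reaction is non-spontaneous (proceeds in reverse).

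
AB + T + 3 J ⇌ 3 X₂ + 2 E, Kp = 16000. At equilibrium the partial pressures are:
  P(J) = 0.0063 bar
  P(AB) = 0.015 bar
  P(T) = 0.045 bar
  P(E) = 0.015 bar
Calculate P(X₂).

P(X₂) = 0.23 bar

At equilibrium, Kp = P(X₂)³·P(E)² / (P(AB)·P(T)·P(J)³) = 16000.
(P(X₂))³·(0.015)² / ((0.015)·(0.045)·(0.0063)³) = 16000
P(X₂)³ = 0.0120 ⇒ P(X₂) = 0.23 bar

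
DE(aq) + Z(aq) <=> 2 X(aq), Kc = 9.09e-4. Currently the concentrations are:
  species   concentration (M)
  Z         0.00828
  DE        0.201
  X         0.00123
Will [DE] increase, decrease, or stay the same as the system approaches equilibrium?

Qc = [X]² / ([DE]·[Z]) = (0.00123)² / ((0.201)·(0.00828)) = 9.09e-4
Qc = 9.09e-4 = Kc; the system is at equilibrium.

stay the same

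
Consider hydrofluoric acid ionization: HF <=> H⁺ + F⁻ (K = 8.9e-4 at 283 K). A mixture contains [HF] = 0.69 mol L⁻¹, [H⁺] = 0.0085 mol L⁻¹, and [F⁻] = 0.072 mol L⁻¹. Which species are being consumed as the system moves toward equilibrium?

none (at equilibrium)

Q = [H⁺]·[F⁻] / [HF] = (0.0085)·(0.072) / (0.69) = 8.9e-4
Q = 8.9e-4 = K; the system is at equilibrium.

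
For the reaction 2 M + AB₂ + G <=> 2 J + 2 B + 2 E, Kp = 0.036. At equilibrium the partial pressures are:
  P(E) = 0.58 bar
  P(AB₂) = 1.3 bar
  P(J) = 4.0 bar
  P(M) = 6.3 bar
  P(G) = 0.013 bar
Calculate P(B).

At equilibrium, Kp = P(J)²·P(B)²·P(E)² / (P(M)²·P(AB₂)·P(G)) = 0.036.
(4.0)²·(P(B))²·(0.58)² / ((6.3)²·(1.3)·(0.013)) = 0.036
P(B)² = 0.00449 ⇒ P(B) = 0.067 bar

P(B) = 0.067 bar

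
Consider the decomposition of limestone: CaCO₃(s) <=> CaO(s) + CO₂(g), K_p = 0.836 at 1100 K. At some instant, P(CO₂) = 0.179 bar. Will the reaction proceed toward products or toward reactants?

toward products

(CaCO₃, CaO are pure solids — omitted from Q_p.)
Q_p = P(CO₂) = 0.179
Q_p = 0.179 < K_p = 0.836, so the forward reaction proceeds.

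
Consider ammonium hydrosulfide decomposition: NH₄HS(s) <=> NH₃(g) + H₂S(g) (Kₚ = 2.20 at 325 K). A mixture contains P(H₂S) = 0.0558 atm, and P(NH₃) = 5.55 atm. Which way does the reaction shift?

to the right

(NH₄HS is a pure solid — omitted from Qₚ.)
Qₚ = P(NH₃)·P(H₂S) = (5.55)·(0.0558) = 0.310
Qₚ = 0.310 < Kₚ = 2.20, so the forward reaction proceeds.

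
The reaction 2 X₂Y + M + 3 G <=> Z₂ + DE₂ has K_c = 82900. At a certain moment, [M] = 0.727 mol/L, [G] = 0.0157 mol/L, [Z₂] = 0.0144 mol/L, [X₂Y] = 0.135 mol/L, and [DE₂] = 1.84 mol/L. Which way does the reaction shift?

reverse (toward reactants)

Q_c = [Z₂]·[DE₂] / ([X₂Y]²·[M]·[G]³) = (0.0144)·(1.84) / ((0.135)²·(0.727)·(0.0157)³) = 5.17×10⁵
Q_c = 5.17×10⁵ > K_c = 82900, so the reverse reaction proceeds.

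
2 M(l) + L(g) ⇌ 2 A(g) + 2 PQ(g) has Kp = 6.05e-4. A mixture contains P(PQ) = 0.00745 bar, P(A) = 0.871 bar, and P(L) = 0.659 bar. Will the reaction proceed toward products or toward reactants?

(M is a pure liquid — omitted from Qp.)
Qp = P(A)²·P(PQ)² / P(L) = (0.871)²·(0.00745)² / (0.659) = 6.39e-5
Qp = 6.39e-5 < Kp = 6.05e-4, so the forward reaction proceeds.

toward products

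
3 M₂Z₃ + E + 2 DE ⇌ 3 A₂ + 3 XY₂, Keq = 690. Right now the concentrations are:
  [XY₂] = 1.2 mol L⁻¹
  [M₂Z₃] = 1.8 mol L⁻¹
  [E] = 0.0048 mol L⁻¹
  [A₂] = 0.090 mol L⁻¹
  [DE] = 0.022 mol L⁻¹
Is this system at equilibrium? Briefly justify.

Q = [A₂]³·[XY₂]³ / ([M₂Z₃]³·[E]·[DE]²) = (0.090)³·(1.2)³ / ((1.8)³·(0.0048)·(0.022)²) = 93
Q = 93 < Keq = 690: net forward reaction.

no; Q < K, reaction proceeds forward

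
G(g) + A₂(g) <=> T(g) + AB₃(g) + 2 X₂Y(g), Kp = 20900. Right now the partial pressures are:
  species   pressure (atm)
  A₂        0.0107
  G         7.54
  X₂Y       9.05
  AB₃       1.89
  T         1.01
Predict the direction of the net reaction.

Qp = P(T)·P(AB₃)·P(X₂Y)² / (P(G)·P(A₂)) = (1.01)·(1.89)·(9.05)² / ((7.54)·(0.0107)) = 1940
Qp = 1940 < Kp = 20900, so the forward reaction proceeds.

toward products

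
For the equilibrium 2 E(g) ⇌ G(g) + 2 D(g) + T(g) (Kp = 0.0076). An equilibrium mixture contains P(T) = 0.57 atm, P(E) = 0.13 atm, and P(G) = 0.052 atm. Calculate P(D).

P(D) = 0.066 atm

At equilibrium, Kp = P(G)·P(D)²·P(T) / P(E)² = 0.0076.
(0.052)·(P(D))²·(0.57) / (0.13)² = 0.0076
P(D)² = 0.00433 ⇒ P(D) = 0.066 atm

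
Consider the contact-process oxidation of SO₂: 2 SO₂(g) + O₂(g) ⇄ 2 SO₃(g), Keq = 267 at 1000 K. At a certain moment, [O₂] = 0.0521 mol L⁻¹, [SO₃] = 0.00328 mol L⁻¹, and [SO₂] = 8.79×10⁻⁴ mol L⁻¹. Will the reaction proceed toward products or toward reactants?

at equilibrium

Q = [SO₃]² / ([SO₂]²·[O₂]) = (0.00328)² / ((8.79×10⁻⁴)²·(0.0521)) = 267
Q = 267 = Keq, so the system is already at equilibrium.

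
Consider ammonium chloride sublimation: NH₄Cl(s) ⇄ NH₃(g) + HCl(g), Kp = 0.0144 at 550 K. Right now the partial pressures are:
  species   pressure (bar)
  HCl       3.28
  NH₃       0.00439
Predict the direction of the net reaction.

(NH₄Cl is a pure solid — omitted from Qp.)
Qp = P(NH₃)·P(HCl) = (0.00439)·(3.28) = 0.0144
Qp = 0.0144 = Kp, so the system is already at equilibrium.

at equilibrium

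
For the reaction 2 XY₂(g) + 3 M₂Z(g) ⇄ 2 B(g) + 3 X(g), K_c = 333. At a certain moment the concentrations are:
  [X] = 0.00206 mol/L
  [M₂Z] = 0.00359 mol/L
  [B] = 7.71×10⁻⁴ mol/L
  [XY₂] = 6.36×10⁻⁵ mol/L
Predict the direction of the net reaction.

forward (toward products)

Q_c = [B]²·[X]³ / ([XY₂]²·[M₂Z]³) = (7.71×10⁻⁴)²·(0.00206)³ / ((6.36×10⁻⁵)²·(0.00359)³) = 27.8
Q_c = 27.8 < K_c = 333, so the forward reaction proceeds.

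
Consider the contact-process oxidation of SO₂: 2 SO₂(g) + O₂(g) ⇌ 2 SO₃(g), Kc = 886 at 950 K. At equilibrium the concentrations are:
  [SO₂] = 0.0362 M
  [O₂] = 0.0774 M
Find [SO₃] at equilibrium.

[SO₃] = 0.300 M

At equilibrium, Kc = [SO₃]² / ([SO₂]²·[O₂]) = 886.
([SO₃])² / ((0.0362)²·(0.0774)) = 886
[SO₃]² = 0.0899 ⇒ [SO₃] = 0.300 M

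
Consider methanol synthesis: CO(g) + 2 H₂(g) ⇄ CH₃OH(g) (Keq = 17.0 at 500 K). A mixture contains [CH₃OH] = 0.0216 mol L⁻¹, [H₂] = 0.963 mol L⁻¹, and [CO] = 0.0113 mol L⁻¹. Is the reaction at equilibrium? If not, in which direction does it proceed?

in the forward direction

Q = [CH₃OH] / ([CO]·[H₂]²) = (0.0216) / ((0.0113)·(0.963)²) = 2.06
Q = 2.06 < Keq = 17.0, so the forward reaction proceeds.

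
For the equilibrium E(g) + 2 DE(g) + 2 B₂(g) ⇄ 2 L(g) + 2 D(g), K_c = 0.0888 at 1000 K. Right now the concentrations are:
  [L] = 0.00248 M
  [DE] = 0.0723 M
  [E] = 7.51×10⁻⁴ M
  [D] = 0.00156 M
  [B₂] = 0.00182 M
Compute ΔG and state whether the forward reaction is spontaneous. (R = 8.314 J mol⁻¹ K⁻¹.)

Q_c = [L]²·[D]² / ([E]·[DE]²·[B₂]²) = (0.00248)²·(0.00156)² / ((7.51×10⁻⁴)·(0.0723)²·(0.00182)²) = 1.15
ΔG = RT ln(Q_c/K_c) = (8.314 J mol⁻¹ K⁻¹)(1000 K) × ln(1.15/0.0888)
   = (8.314 kJ/mol)(2.561) = 21.3 kJ/mol
ΔG > 0, so the forward reaction is non-spontaneous (proceeds in reverse).

ΔG = 21.3 kJ/mol; the forward reaction is non-spontaneous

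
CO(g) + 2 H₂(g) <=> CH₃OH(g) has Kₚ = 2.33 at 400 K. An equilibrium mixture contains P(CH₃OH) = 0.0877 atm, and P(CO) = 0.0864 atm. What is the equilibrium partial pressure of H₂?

P(H₂) = 0.660 atm

At equilibrium, Kₚ = P(CH₃OH) / (P(CO)·P(H₂)²) = 2.33.
(0.0877) / ((0.0864)·(P(H₂))²) = 2.33
P(H₂)² = 0.436 ⇒ P(H₂) = 0.660 atm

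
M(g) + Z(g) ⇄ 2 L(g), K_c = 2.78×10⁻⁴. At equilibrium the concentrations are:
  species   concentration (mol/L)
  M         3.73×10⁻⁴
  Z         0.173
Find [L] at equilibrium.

[L] = 1.34×10⁻⁴ mol/L

At equilibrium, K_c = [L]² / ([M]·[Z]) = 2.78×10⁻⁴.
([L])² / ((3.73×10⁻⁴)·(0.173)) = 2.78×10⁻⁴
[L]² = 1.79×10⁻⁸ ⇒ [L] = 1.34×10⁻⁴ mol/L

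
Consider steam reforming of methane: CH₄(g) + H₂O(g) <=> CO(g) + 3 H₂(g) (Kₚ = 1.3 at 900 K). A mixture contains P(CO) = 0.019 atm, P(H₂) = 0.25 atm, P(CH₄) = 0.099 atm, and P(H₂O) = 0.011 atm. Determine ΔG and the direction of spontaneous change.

ΔG = -11.7 kJ/mol; the forward reaction is spontaneous

Qₚ = P(CO)·P(H₂)³ / (P(CH₄)·P(H₂O)) = (0.019)·(0.25)³ / ((0.099)·(0.011)) = 0.273
ΔG = RT ln(Qₚ/Kₚ) = (8.314 J mol⁻¹ K⁻¹)(900 K) × ln(0.273/1.3)
   = (7.483 kJ/mol)(-1.561) = -11.7 kJ/mol
ΔG < 0, so the forward reaction is spontaneous (proceeds forward).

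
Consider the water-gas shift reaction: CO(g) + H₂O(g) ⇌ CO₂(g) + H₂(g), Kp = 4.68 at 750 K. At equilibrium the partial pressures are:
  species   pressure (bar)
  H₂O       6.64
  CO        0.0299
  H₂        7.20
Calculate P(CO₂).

P(CO₂) = 0.129 bar

At equilibrium, Kp = P(CO₂)·P(H₂) / (P(CO)·P(H₂O)) = 4.68.
(P(CO₂))·(7.20) / ((0.0299)·(6.64)) = 4.68
P(CO₂) = 0.129 bar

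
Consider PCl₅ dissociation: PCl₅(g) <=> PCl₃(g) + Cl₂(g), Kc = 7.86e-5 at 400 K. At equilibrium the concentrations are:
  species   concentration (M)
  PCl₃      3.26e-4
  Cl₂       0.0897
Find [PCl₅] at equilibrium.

At equilibrium, Kc = [PCl₃]·[Cl₂] / [PCl₅] = 7.86e-5.
(3.26e-4)·(0.0897) / ([PCl₅]) = 7.86e-5
[PCl₅] = 0.372 M

[PCl₅] = 0.372 M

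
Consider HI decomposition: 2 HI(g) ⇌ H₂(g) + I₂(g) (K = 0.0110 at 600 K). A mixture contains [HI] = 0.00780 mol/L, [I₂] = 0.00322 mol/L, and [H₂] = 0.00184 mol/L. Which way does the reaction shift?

to the left

Q = [H₂]·[I₂] / [HI]² = (0.00184)·(0.00322) / (0.00780)² = 0.0974
Q = 0.0974 > K = 0.0110, so the reverse reaction proceeds.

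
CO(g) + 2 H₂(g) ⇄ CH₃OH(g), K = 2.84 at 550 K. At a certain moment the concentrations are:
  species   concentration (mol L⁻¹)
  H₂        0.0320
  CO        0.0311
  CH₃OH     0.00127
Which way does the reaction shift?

reverse (toward reactants)

Q = [CH₃OH] / ([CO]·[H₂]²) = (0.00127) / ((0.0311)·(0.0320)²) = 39.9
Q = 39.9 > K = 2.84, so the reverse reaction proceeds.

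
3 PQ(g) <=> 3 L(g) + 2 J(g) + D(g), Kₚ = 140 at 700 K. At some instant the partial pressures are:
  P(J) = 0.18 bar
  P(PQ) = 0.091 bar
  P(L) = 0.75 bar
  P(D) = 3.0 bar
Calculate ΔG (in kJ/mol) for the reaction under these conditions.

ΔG = -5.50 kJ/mol

Qₚ = P(L)³·P(J)²·P(D) / P(PQ)³ = (0.75)³·(0.18)²·(3.0) / (0.091)³ = 54.4
ΔG = RT ln(Qₚ/Kₚ) = (8.314 J mol⁻¹ K⁻¹)(700 K) × ln(54.4/140)
   = (5.820 kJ/mol)(-0.9453) = -5.50 kJ/mol
ΔG < 0, so the forward reaction is spontaneous (proceeds forward).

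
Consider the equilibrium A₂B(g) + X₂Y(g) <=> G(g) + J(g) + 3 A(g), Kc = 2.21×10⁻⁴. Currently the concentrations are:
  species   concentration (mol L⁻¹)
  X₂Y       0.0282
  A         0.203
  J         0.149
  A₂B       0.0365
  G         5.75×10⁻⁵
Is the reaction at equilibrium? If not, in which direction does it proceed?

Qc = [G]·[J]·[A]³ / ([A₂B]·[X₂Y]) = (5.75×10⁻⁵)·(0.149)·(0.203)³ / ((0.0365)·(0.0282)) = 6.96×10⁻⁵
Qc = 6.96×10⁻⁵ < Kc = 2.21×10⁻⁴, so the forward reaction proceeds.

to the right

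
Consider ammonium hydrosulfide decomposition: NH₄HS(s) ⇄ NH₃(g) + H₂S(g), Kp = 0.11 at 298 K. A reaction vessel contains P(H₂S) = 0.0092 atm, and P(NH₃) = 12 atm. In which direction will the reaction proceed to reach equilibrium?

(NH₄HS is a pure solid — omitted from Qp.)
Qp = P(NH₃)·P(H₂S) = (12)·(0.0092) = 0.11
Qp = 0.11 = Kp, so the system is already at equilibrium.

neither direction; the system is at equilibrium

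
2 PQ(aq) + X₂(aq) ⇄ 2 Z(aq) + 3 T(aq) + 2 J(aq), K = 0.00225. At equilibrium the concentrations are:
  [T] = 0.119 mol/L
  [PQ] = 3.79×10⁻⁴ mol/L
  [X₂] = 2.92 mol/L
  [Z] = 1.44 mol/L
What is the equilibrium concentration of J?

At equilibrium, K = [Z]²·[T]³·[J]² / ([PQ]²·[X₂]) = 0.00225.
(1.44)²·(0.119)³·([J])² / ((3.79×10⁻⁴)²·(2.92)) = 0.00225
[J]² = 2.70×10⁻⁷ ⇒ [J] = 5.20×10⁻⁴ mol/L

[J] = 5.20×10⁻⁴ mol/L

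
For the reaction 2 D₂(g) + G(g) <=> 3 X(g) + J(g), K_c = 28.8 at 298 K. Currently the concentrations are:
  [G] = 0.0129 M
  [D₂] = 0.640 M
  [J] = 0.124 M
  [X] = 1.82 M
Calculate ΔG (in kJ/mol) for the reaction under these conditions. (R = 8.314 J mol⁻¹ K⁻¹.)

Q_c = [X]³·[J] / ([D₂]²·[G]) = (1.82)³·(0.124) / ((0.640)²·(0.0129)) = 141
ΔG = RT ln(Q_c/K_c) = (8.314 J mol⁻¹ K⁻¹)(298 K) × ln(141/28.8)
   = (2.478 kJ/mol)(1.588) = 3.94 kJ/mol
ΔG > 0, so the forward reaction is non-spontaneous (proceeds in reverse).

ΔG = 3.94 kJ/mol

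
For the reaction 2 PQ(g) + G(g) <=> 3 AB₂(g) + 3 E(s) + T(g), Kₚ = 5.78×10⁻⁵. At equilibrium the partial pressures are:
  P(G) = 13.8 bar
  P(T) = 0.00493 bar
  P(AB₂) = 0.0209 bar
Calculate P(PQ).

P(PQ) = 0.00751 bar

(E is a pure solid — omitted from Kₚ.)
At equilibrium, Kₚ = P(AB₂)³·P(T) / (P(PQ)²·P(G)) = 5.78×10⁻⁵.
(0.0209)³·(0.00493) / ((P(PQ))²·(13.8)) = 5.78×10⁻⁵
P(PQ)² = 5.64×10⁻⁵ ⇒ P(PQ) = 0.00751 bar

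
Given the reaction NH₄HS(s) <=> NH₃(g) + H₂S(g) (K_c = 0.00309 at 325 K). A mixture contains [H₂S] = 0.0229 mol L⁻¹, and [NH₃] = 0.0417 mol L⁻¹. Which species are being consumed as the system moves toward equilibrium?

NH₄HS (reactants)

(NH₄HS is a pure solid — omitted from Q_c.)
Q_c = [NH₃]·[H₂S] = (0.0417)·(0.0229) = 9.55e-4
Q_c = 9.55e-4 < K_c = 0.00309: net forward reaction.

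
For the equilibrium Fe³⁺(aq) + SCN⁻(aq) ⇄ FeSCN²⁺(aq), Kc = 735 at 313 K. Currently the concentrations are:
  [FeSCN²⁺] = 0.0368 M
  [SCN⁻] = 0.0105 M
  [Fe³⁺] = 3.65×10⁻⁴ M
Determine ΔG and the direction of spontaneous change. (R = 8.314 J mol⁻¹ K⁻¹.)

ΔG = 6.69 kJ/mol; the forward reaction is non-spontaneous

Qc = [FeSCN²⁺] / ([Fe³⁺]·[SCN⁻]) = (0.0368) / ((3.65×10⁻⁴)·(0.0105)) = 9600
ΔG = RT ln(Qc/Kc) = (8.314 J mol⁻¹ K⁻¹)(313 K) × ln(9600/735)
   = (2.602 kJ/mol)(2.570) = 6.69 kJ/mol
ΔG > 0, so the forward reaction is non-spontaneous (proceeds in reverse).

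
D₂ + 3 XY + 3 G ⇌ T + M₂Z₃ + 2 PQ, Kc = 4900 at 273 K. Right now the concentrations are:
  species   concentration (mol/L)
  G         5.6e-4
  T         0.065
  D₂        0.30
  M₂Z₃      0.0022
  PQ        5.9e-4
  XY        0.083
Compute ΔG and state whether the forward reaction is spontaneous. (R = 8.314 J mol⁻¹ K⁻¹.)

ΔG = -2.47 kJ/mol; the forward reaction is spontaneous

Qc = [T]·[M₂Z₃]·[PQ]² / ([D₂]·[XY]³·[G]³) = (0.065)·(0.0022)·(5.9e-4)² / ((0.30)·(0.083)³·(5.6e-4)³) = 1650
ΔG = RT ln(Qc/Kc) = (8.314 J mol⁻¹ K⁻¹)(273 K) × ln(1650/4900)
   = (2.270 kJ/mol)(-1.088) = -2.47 kJ/mol
ΔG < 0, so the forward reaction is spontaneous (proceeds forward).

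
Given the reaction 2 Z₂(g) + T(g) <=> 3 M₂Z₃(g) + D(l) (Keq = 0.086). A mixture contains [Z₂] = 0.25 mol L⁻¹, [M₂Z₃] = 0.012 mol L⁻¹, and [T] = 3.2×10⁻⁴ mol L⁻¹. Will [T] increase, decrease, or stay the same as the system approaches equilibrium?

(D is a pure liquid — omitted from Q.)
Q = [M₂Z₃]³ / ([Z₂]²·[T]) = (0.012)³ / ((0.25)²·(3.2×10⁻⁴)) = 0.086
Q = 0.086 = Keq; the system is at equilibrium.

stay the same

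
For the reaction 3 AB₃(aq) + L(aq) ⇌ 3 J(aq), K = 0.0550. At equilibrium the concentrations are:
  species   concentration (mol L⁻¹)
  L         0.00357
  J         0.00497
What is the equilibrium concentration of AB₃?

At equilibrium, K = [J]³ / ([AB₃]³·[L]) = 0.0550.
(0.00497)³ / (([AB₃])³·(0.00357)) = 0.0550
[AB₃]³ = 6.25×10⁻⁴ ⇒ [AB₃] = 0.0855 mol L⁻¹

[AB₃] = 0.0855 mol L⁻¹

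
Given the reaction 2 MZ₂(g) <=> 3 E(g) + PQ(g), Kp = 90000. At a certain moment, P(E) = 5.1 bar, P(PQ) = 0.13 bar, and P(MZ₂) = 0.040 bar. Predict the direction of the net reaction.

Qp = P(E)³·P(PQ) / P(MZ₂)² = (5.1)³·(0.13) / (0.040)² = 11000
Qp = 11000 < Kp = 90000, so the forward reaction proceeds.

toward products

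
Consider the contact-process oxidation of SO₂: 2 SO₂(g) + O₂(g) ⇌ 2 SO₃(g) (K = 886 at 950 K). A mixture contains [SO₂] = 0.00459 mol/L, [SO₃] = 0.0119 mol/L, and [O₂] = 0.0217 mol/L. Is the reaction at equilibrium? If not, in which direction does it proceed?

toward products

Q = [SO₃]² / ([SO₂]²·[O₂]) = (0.0119)² / ((0.00459)²·(0.0217)) = 310
Q = 310 < K = 886, so the forward reaction proceeds.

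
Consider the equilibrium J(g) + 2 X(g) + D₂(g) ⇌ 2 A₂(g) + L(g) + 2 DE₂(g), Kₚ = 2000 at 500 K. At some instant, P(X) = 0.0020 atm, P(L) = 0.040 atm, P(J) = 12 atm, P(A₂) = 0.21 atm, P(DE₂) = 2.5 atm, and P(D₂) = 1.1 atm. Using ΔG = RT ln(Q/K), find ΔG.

ΔG = -9.39 kJ/mol

Qₚ = P(A₂)²·P(L)·P(DE₂)² / (P(J)·P(X)²·P(D₂)) = (0.21)²·(0.040)·(2.5)² / ((12)·(0.0020)²·(1.1)) = 209
ΔG = RT ln(Qₚ/Kₚ) = (8.314 J mol⁻¹ K⁻¹)(500 K) × ln(209/2000)
   = (4.157 kJ/mol)(-2.259) = -9.39 kJ/mol
ΔG < 0, so the forward reaction is spontaneous (proceeds forward).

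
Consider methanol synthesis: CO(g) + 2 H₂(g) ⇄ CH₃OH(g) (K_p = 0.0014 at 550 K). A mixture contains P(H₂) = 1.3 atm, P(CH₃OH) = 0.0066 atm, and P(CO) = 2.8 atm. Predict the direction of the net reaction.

Q_p = P(CH₃OH) / (P(CO)·P(H₂)²) = (0.0066) / ((2.8)·(1.3)²) = 0.0014
Q_p = 0.0014 = K_p, so the system is already at equilibrium.

at equilibrium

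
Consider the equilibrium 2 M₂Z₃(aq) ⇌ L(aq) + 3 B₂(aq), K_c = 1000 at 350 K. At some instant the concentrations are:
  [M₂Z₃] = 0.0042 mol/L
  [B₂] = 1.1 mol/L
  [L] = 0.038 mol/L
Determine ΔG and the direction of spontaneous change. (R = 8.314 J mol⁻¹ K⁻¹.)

ΔG = 3.07 kJ/mol; the forward reaction is non-spontaneous

Q_c = [L]·[B₂]³ / [M₂Z₃]² = (0.038)·(1.1)³ / (0.0042)² = 2870
ΔG = RT ln(Q_c/K_c) = (8.314 J mol⁻¹ K⁻¹)(350 K) × ln(2870/1000)
   = (2.910 kJ/mol)(1.054) = 3.07 kJ/mol
ΔG > 0, so the forward reaction is non-spontaneous (proceeds in reverse).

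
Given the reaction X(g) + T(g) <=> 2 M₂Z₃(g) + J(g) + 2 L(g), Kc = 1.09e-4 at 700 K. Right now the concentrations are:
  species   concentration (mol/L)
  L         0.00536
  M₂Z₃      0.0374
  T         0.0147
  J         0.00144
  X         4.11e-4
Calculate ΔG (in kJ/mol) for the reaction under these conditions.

Qc = [M₂Z₃]²·[J]·[L]² / ([X]·[T]) = (0.0374)²·(0.00144)·(0.00536)² / ((4.11e-4)·(0.0147)) = 9.58e-6
ΔG = RT ln(Qc/Kc) = (8.314 J mol⁻¹ K⁻¹)(700 K) × ln(9.58e-6/1.09e-4)
   = (5.820 kJ/mol)(-2.432) = -14.2 kJ/mol
ΔG < 0, so the forward reaction is spontaneous (proceeds forward).

ΔG = -14.2 kJ/mol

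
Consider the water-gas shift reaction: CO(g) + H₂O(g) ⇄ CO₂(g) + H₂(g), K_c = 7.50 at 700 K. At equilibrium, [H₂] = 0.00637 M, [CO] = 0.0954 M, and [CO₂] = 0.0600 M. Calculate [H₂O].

[H₂O] = 5.34e-4 M

At equilibrium, K_c = [CO₂]·[H₂] / ([CO]·[H₂O]) = 7.50.
(0.0600)·(0.00637) / ((0.0954)·([H₂O])) = 7.50
[H₂O] = 5.34e-4 M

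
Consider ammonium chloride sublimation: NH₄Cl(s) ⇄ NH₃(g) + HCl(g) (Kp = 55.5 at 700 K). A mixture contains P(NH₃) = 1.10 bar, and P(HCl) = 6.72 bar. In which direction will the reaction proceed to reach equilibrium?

(NH₄Cl is a pure solid — omitted from Qp.)
Qp = P(NH₃)·P(HCl) = (1.10)·(6.72) = 7.39
Qp = 7.39 < Kp = 55.5, so the forward reaction proceeds.

forward (toward products)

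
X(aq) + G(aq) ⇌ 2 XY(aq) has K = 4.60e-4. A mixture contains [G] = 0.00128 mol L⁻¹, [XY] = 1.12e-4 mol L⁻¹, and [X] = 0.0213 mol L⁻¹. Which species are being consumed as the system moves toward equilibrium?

Q = [XY]² / ([X]·[G]) = (1.12e-4)² / ((0.0213)·(0.00128)) = 4.60e-4
Q = 4.60e-4 = K; the system is at equilibrium.

none (at equilibrium)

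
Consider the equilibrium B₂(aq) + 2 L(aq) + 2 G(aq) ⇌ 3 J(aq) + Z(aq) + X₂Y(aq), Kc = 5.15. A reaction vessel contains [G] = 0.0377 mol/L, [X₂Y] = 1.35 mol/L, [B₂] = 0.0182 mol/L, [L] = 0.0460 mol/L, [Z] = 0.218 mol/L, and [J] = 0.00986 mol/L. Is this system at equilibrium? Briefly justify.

yes, at equilibrium

Qc = [J]³·[Z]·[X₂Y] / ([B₂]·[L]²·[G]²) = (0.00986)³·(0.218)·(1.35) / ((0.0182)·(0.0460)²·(0.0377)²) = 5.15
Qc = 5.15 = Kc; the system is at equilibrium.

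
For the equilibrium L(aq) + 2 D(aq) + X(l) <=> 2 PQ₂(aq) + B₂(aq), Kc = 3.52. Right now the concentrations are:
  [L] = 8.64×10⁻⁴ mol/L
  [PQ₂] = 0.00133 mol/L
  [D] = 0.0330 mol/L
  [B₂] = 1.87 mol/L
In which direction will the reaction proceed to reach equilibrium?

neither direction; the system is at equilibrium

(X is a pure liquid — omitted from Qc.)
Qc = [PQ₂]²·[B₂] / ([L]·[D]²) = (0.00133)²·(1.87) / ((8.64×10⁻⁴)·(0.0330)²) = 3.52
Qc = 3.52 = Kc, so the system is already at equilibrium.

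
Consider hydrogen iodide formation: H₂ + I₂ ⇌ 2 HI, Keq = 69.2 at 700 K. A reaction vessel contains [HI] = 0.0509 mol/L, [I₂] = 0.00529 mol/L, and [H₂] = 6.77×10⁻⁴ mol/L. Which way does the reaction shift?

toward reactants

Q = [HI]² / ([H₂]·[I₂]) = (0.0509)² / ((6.77×10⁻⁴)·(0.00529)) = 723
Q = 723 > Keq = 69.2, so the reverse reaction proceeds.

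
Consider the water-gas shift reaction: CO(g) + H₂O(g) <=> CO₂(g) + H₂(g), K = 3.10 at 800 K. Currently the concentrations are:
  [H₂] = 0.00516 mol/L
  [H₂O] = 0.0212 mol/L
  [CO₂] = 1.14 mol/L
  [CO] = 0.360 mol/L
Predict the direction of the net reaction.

Q = [CO₂]·[H₂] / ([CO]·[H₂O]) = (1.14)·(0.00516) / ((0.360)·(0.0212)) = 0.771
Q = 0.771 < K = 3.10, so the forward reaction proceeds.

in the forward direction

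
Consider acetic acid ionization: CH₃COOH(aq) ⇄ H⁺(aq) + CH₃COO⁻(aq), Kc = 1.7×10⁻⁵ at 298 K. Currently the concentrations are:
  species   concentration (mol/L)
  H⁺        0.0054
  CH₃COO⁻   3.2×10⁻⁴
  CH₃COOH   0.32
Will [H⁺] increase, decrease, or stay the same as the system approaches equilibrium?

Qc = [H⁺]·[CH₃COO⁻] / [CH₃COOH] = (0.0054)·(3.2×10⁻⁴) / (0.32) = 5.4×10⁻⁶
Qc = 5.4×10⁻⁶ < Kc = 1.7×10⁻⁵: net forward reaction.
H⁺ is a product, so it increases.

increase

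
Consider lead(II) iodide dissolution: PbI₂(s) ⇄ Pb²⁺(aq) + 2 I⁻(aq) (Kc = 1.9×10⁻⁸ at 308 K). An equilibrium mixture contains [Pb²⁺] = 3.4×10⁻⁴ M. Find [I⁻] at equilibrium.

(PbI₂ is a pure solid — omitted from Kc.)
At equilibrium, Kc = [Pb²⁺]·[I⁻]² = 1.9×10⁻⁸.
(3.4×10⁻⁴)·([I⁻])² = 1.9×10⁻⁸
[I⁻]² = 5.59×10⁻⁵ ⇒ [I⁻] = 0.0075 M

[I⁻] = 0.0075 M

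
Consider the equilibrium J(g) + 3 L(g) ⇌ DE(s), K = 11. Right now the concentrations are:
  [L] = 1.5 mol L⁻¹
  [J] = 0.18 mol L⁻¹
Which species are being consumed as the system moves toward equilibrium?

J, L (reactants)

(DE is a pure solid — omitted from Q.)
Q = 1 / ([J]·[L]³) = 1 / ((0.18)·(1.5)³) = 1.6
Q = 1.6 < K = 11: net forward reaction.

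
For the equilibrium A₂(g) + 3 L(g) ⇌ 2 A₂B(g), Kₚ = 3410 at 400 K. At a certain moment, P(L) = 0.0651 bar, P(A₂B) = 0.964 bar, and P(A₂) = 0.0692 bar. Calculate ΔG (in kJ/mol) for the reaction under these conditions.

Qₚ = P(A₂B)² / (P(A₂)·P(L)³) = (0.964)² / ((0.0692)·(0.0651)³) = 48700
ΔG = RT ln(Qₚ/Kₚ) = (8.314 J mol⁻¹ K⁻¹)(400 K) × ln(48700/3410)
   = (3.326 kJ/mol)(2.659) = 8.84 kJ/mol
ΔG > 0, so the forward reaction is non-spontaneous (proceeds in reverse).

ΔG = 8.84 kJ/mol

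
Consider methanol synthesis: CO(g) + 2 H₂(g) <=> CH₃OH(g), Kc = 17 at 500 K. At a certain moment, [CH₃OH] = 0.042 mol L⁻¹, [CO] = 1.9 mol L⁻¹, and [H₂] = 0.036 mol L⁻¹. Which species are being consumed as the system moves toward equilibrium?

none (at equilibrium)

Qc = [CH₃OH] / ([CO]·[H₂]²) = (0.042) / ((1.9)·(0.036)²) = 17
Qc = 17 = Kc; the system is at equilibrium.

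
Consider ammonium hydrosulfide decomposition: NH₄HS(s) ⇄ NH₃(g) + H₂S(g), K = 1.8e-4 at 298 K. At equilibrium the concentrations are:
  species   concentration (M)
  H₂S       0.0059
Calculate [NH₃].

(NH₄HS is a pure solid — omitted from K.)
At equilibrium, K = [NH₃]·[H₂S] = 1.8e-4.
([NH₃])·(0.0059) = 1.8e-4
[NH₃] = 0.0305 = 0.031 M

[NH₃] = 0.031 M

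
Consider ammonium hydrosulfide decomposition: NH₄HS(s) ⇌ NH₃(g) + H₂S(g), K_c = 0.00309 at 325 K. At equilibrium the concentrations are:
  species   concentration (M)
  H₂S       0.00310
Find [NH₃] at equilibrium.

(NH₄HS is a pure solid — omitted from K_c.)
At equilibrium, K_c = [NH₃]·[H₂S] = 0.00309.
([NH₃])·(0.00310) = 0.00309
[NH₃] = 0.997 M

[NH₃] = 0.997 M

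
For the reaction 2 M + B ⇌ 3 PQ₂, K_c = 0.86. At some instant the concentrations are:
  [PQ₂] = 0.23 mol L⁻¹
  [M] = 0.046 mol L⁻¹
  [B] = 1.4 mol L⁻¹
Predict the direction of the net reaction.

Q_c = [PQ₂]³ / ([M]²·[B]) = (0.23)³ / ((0.046)²·(1.4)) = 4.1
Q_c = 4.1 > K_c = 0.86, so the reverse reaction proceeds.

toward reactants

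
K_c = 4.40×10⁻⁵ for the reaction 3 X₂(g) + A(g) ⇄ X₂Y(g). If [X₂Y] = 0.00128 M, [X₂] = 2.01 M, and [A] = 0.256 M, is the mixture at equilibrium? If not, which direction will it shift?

Q_c = [X₂Y] / ([X₂]³·[A]) = (0.00128) / ((2.01)³·(0.256)) = 6.16×10⁻⁴
Q_c = 6.16×10⁻⁴ > K_c = 4.40×10⁻⁵: net reverse reaction.

no; Q > K, reaction proceeds in reverse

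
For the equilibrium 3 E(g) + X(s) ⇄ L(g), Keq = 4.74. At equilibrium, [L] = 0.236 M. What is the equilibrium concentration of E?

(X is a pure solid — omitted from Keq.)
At equilibrium, Keq = [L] / [E]³ = 4.74.
(0.236) / ([E])³ = 4.74
[E]³ = 0.0498 ⇒ [E] = 0.368 M

[E] = 0.368 M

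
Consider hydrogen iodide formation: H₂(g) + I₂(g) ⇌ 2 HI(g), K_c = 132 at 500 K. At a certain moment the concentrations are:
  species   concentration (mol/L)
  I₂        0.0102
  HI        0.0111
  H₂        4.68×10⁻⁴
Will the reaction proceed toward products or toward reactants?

forward (toward products)

Q_c = [HI]² / ([H₂]·[I₂]) = (0.0111)² / ((4.68×10⁻⁴)·(0.0102)) = 25.8
Q_c = 25.8 < K_c = 132, so the forward reaction proceeds.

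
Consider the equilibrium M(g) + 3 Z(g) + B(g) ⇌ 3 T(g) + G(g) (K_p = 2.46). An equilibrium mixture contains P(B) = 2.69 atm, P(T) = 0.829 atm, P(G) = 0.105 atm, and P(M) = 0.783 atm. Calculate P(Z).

P(Z) = 0.226 atm

At equilibrium, K_p = P(T)³·P(G) / (P(M)·P(Z)³·P(B)) = 2.46.
(0.829)³·(0.105) / ((0.783)·(P(Z))³·(2.69)) = 2.46
P(Z)³ = 0.0115 ⇒ P(Z) = 0.226 atm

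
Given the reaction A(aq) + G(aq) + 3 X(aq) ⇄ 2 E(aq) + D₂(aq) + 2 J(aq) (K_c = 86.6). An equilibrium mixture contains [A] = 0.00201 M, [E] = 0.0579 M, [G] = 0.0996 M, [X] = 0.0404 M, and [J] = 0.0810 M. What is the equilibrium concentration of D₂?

[D₂] = 0.0520 M

At equilibrium, K_c = [E]²·[D₂]·[J]² / ([A]·[G]·[X]³) = 86.6.
(0.0579)²·([D₂])·(0.0810)² / ((0.00201)·(0.0996)·(0.0404)³) = 86.6
[D₂] = 0.0520 M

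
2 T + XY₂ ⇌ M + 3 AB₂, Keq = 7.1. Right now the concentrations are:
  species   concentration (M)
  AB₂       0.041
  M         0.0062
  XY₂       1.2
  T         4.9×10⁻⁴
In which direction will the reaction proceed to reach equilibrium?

Q = [M]·[AB₂]³ / ([T]²·[XY₂]) = (0.0062)·(0.041)³ / ((4.9×10⁻⁴)²·(1.2)) = 1.5
Q = 1.5 < Keq = 7.1, so the forward reaction proceeds.

forward (toward products)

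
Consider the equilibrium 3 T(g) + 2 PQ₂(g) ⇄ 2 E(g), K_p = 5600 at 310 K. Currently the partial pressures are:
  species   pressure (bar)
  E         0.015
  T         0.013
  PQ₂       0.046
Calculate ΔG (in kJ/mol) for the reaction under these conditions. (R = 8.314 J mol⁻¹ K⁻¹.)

ΔG = 5.56 kJ/mol

Q_p = P(E)² / (P(T)³·P(PQ₂)²) = (0.015)² / ((0.013)³·(0.046)²) = 48400
ΔG = RT ln(Q_p/K_p) = (8.314 J mol⁻¹ K⁻¹)(310 K) × ln(48400/5600)
   = (2.577 kJ/mol)(2.157) = 5.56 kJ/mol
ΔG > 0, so the forward reaction is non-spontaneous (proceeds in reverse).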